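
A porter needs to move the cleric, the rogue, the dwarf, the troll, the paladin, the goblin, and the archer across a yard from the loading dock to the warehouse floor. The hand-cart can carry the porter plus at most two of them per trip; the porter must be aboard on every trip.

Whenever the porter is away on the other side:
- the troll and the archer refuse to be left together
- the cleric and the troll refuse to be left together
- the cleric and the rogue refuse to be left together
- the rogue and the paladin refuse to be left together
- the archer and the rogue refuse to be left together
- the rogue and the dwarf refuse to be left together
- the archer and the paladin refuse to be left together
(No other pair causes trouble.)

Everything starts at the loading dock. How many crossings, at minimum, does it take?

Whatever the first load, the items left behind include a forbidden pair without the porter. No opening move is safe, so no plan exists.

impossible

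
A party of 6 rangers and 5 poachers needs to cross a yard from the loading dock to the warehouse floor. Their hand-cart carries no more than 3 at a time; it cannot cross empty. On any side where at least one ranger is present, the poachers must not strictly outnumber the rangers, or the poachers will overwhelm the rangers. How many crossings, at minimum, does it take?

Counting alone: each trip to the warehouse floor takes at most 3 across and each return brings at least 1 back, so after t trips out (and t−1 returns) at most 3t − (t−1) of the 11 are across; that first reaches 11 at t = 5, so at least 9 crossings are needed.
The plan below uses exactly 9 crossings, so it is optimal:
1. 3 poachers → the warehouse floor.  (the loading dock: 6R 2P; the warehouse floor: 0R 3P)
2. 1 poacher ← the loading dock.  (the loading dock: 6R 3P; the warehouse floor: 0R 2P)
3. 3 rangers → the warehouse floor.  (the loading dock: 3R 3P; the warehouse floor: 3R 2P)
4. 1 ranger ← the loading dock.  (the loading dock: 4R 3P; the warehouse floor: 2R 2P)
5. 2 rangers and 1 poacher → the warehouse floor.  (the loading dock: 2R 2P; the warehouse floor: 4R 3P)
6. 1 ranger ← the loading dock.  (the loading dock: 3R 2P; the warehouse floor: 3R 3P)
7. 2 rangers and 1 poacher → the warehouse floor.  (the loading dock: 1R 1P; the warehouse floor: 5R 4P)
8. 1 ranger ← the loading dock.  (the loading dock: 2R 1P; the warehouse floor: 4R 4P)
9. 2 rangers and 1 poacher → the warehouse floor.  (the loading dock: 0R 0P; the warehouse floor: 6R 5P)

9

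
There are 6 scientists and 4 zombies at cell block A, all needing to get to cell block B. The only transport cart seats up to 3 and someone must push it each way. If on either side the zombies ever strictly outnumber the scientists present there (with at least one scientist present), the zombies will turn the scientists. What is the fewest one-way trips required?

Counting alone: each trip to cell block B takes at most 3 across and each return brings at least 1 back, so after t trips out (and t−1 returns) at most 3t − (t−1) of the 10 are across; that first reaches 10 at t = 5, so at least 9 crossings are needed.
The plan below uses exactly 9 crossings, so it is optimal:
1. 2 zombies → cell block B.  (cell block A: 6S 2Z; cell block B: 0S 2Z)
2. 1 zombie ← cell block A.  (cell block A: 6S 3Z; cell block B: 0S 1Z)
3. 3 zombies → cell block B.  (cell block A: 6S 0Z; cell block B: 0S 4Z)
4. 1 zombie ← cell block A.  (cell block A: 6S 1Z; cell block B: 0S 3Z)
5. 3 scientists → cell block B.  (cell block A: 3S 1Z; cell block B: 3S 3Z)
6. 1 zombie ← cell block A.  (cell block A: 3S 2Z; cell block B: 3S 2Z)
7. 1 scientist and 2 zombies → cell block B.  (cell block A: 2S 0Z; cell block B: 4S 4Z)
8. 1 zombie ← cell block A.  (cell block A: 2S 1Z; cell block B: 4S 3Z)
9. 2 scientists and 1 zombie → cell block B.  (cell block A: 0S 0Z; cell block B: 6S 4Z)

9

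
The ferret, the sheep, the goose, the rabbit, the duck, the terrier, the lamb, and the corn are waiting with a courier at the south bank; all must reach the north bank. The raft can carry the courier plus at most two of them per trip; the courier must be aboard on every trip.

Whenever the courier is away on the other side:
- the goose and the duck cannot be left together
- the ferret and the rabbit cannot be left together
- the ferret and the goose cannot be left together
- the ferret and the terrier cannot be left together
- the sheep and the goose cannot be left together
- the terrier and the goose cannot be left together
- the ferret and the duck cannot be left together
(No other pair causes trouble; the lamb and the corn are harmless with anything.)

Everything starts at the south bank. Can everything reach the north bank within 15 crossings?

Yes — this plan uses 13 crossings (≤ 15):
1. Courier goes to the north bank with the ferret and the goose.  [the south bank: the corn, the duck, the lamb, the rabbit, the sheep, the terrier | the north bank: the ferret, the goose]
2. Courier goes back to the south bank with the ferret.  [the south bank: the corn, the duck, the ferret, the lamb, the rabbit, the sheep, the terrier | the north bank: the goose]
3. Courier goes to the north bank with the ferret and the sheep.  [the south bank: the corn, the duck, the lamb, the rabbit, the terrier | the north bank: the ferret, the goose, the sheep]
4. Courier goes back to the south bank with the goose.  [the south bank: the corn, the duck, the goose, the lamb, the rabbit, the terrier | the north bank: the ferret, the sheep]
5. Courier goes to the north bank with the goose and the lamb.  [the south bank: the corn, the duck, the rabbit, the terrier | the north bank: the ferret, the goose, the lamb, the sheep]
6. Courier goes back to the south bank with the goose.  [the south bank: the corn, the duck, the goose, the rabbit, the terrier | the north bank: the ferret, the lamb, the sheep]
7. Courier goes to the north bank with the corn and the goose.  [the south bank: the duck, the rabbit, the terrier | the north bank: the corn, the ferret, the goose, the lamb, the sheep]
8. Courier goes back to the south bank with the goose.  [the south bank: the duck, the goose, the rabbit, the terrier | the north bank: the corn, the ferret, the lamb, the sheep]
9. Courier goes to the north bank with the duck and the terrier.  [the south bank: the goose, the rabbit | the north bank: the corn, the duck, the ferret, the lamb, the sheep, the terrier]
10. Courier goes back to the south bank with the ferret.  [the south bank: the ferret, the goose, the rabbit | the north bank: the corn, the duck, the lamb, the sheep, the terrier]
11. Courier goes to the north bank with the ferret and the rabbit.  [the south bank: the goose | the north bank: the corn, the duck, the ferret, the lamb, the rabbit, the sheep, the terrier]
12. Courier goes back to the south bank with the ferret.  [the south bank: the ferret, the goose | the north bank: the corn, the duck, the lamb, the rabbit, the sheep, the terrier]
13. Courier goes to the north bank with the ferret and the goose.  [the south bank: — | the north bank: the corn, the duck, the ferret, the goose, the lamb, the rabbit, the sheep, the terrier]

Yes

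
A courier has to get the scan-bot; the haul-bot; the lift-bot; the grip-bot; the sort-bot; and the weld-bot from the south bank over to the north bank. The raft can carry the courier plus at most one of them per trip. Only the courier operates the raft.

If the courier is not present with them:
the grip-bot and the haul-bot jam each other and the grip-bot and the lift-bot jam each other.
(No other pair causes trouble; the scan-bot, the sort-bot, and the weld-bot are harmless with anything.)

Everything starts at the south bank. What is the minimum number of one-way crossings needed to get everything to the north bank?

13

Counting alone: the courier can take at most 1 across per trip to the north bank, so moving all 6 needs at least 6 loaded trips out, with a return between consecutive ones — at least 11 crossings.
The safety rule pushes this higher. Following every safe sequence of crossings, the most of the 6 that can be at the north bank as the raft arrives there on crossing 11 is 5 — never all 6.
So no plan with fewer than 13 crossings exists, and this one achieves 13:
1. Courier goes to the north bank with the grip-bot.  [the south bank: the haul-bot, the lift-bot, the scan-bot, the sort-bot, the weld-bot | the north bank: the grip-bot]
2. Courier goes back to the south bank alone.  [the south bank: the haul-bot, the lift-bot, the scan-bot, the sort-bot, the weld-bot | the north bank: the grip-bot]
3. Courier goes to the north bank with the scan-bot.  [the south bank: the haul-bot, the lift-bot, the sort-bot, the weld-bot | the north bank: the grip-bot, the scan-bot]
4. Courier goes back to the south bank alone.  [the south bank: the haul-bot, the lift-bot, the sort-bot, the weld-bot | the north bank: the grip-bot, the scan-bot]
5. Courier goes to the north bank with the haul-bot.  [the south bank: the lift-bot, the sort-bot, the weld-bot | the north bank: the grip-bot, the haul-bot, the scan-bot]
6. Courier goes back to the south bank with the grip-bot.  [the south bank: the grip-bot, the lift-bot, the sort-bot, the weld-bot | the north bank: the haul-bot, the scan-bot]
7. Courier goes to the north bank with the lift-bot.  [the south bank: the grip-bot, the sort-bot, the weld-bot | the north bank: the haul-bot, the lift-bot, the scan-bot]
8. Courier goes back to the south bank alone.  [the south bank: the grip-bot, the sort-bot, the weld-bot | the north bank: the haul-bot, the lift-bot, the scan-bot]
9. Courier goes to the north bank with the sort-bot.  [the south bank: the grip-bot, the weld-bot | the north bank: the haul-bot, the lift-bot, the scan-bot, the sort-bot]
10. Courier goes back to the south bank alone.  [the south bank: the grip-bot, the weld-bot | the north bank: the haul-bot, the lift-bot, the scan-bot, the sort-bot]
11. Courier goes to the north bank with the weld-bot.  [the south bank: the grip-bot | the north bank: the haul-bot, the lift-bot, the scan-bot, the sort-bot, the weld-bot]
12. Courier goes back to the south bank alone.  [the south bank: the grip-bot | the north bank: the haul-bot, the lift-bot, the scan-bot, the sort-bot, the weld-bot]
13. Courier goes to the north bank with the grip-bot.  [the south bank: — | the north bank: the grip-bot, the haul-bot, the lift-bot, the scan-bot, the sort-bot, the weld-bot]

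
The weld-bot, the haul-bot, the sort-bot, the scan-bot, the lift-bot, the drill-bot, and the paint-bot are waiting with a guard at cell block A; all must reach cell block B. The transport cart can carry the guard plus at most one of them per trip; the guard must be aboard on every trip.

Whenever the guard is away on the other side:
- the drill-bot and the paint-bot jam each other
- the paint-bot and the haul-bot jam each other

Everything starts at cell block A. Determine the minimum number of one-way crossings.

Counting alone: the guard can take at most 1 across per trip to cell block B, so moving all 7 needs at least 7 loaded trips out, with a return between consecutive ones — at least 13 crossings.
The safety rule pushes this higher. Following every safe sequence of crossings, the most of the 7 that can be at cell block B as the transport cart arrives there on crossing 13 is 6 — never all 7.
So no plan with fewer than 15 crossings exists, and this one achieves 15:
1. Guard goes to cell block B with the paint-bot.
2. Guard goes back to cell block A alone.
3. Guard goes to cell block B with the weld-bot.
4. Guard goes back to cell block A alone.
5. Guard goes to cell block B with the haul-bot.
6. Guard goes back to cell block A with the paint-bot.
7. Guard goes to cell block B with the drill-bot.
8. Guard goes back to cell block A alone.
9. Guard goes to cell block B with the sort-bot.
10. Guard goes back to cell block A alone.
11. Guard goes to cell block B with the scan-bot.
12. Guard goes back to cell block A alone.
13. Guard goes to cell block B with the lift-bot.
14. Guard goes back to cell block A alone.
15. Guard goes to cell block B with the paint-bot.

15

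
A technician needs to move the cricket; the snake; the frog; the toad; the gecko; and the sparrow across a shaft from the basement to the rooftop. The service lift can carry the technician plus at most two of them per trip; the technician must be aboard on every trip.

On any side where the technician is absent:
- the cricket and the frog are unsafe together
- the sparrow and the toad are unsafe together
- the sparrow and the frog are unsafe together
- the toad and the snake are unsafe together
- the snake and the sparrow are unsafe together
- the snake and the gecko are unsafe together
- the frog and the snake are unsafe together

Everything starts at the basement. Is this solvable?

Whatever the first load, the items left behind include a forbidden pair without the technician. No opening move is safe, so no plan exists.

No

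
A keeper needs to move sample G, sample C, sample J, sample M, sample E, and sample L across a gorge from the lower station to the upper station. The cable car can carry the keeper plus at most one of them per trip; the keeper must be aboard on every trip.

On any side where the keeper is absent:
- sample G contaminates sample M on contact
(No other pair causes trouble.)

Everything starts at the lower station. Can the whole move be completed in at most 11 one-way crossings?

Yes — this plan uses 11 crossings (≤ 11):
1. Keeper goes to the upper station with sample G.
2. Keeper goes back to the lower station alone.
3. Keeper goes to the upper station with sample C.
4. Keeper goes back to the lower station alone.
5. Keeper goes to the upper station with sample J.
6. Keeper goes back to the lower station alone.
7. Keeper goes to the upper station with sample E.
8. Keeper goes back to the lower station alone.
9. Keeper goes to the upper station with sample L.
10. Keeper goes back to the lower station alone.
11. Keeper goes to the upper station with sample M.

Yes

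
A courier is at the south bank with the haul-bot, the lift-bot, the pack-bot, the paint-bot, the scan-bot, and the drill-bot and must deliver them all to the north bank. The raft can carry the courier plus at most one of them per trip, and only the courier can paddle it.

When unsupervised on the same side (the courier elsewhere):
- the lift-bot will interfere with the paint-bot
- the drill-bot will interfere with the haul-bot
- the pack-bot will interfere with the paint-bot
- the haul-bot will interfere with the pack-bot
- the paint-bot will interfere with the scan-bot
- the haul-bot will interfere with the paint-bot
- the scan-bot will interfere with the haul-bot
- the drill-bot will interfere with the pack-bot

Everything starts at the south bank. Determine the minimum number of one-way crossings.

Whatever the first load, the items left behind include a forbidden pair without the courier. No opening move is safe, so no plan exists.

impossible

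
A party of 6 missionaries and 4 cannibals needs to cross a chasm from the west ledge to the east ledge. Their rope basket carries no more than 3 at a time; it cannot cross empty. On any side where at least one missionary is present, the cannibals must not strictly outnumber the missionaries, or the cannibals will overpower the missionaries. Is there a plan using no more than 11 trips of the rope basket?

Yes

Yes — this plan uses 9 crossings (≤ 11):
1. 2 cannibals → the east ledge.  (the west ledge: 6M 2C; the east ledge: 0M 2C)
2. 1 cannibal ← the west ledge.  (the west ledge: 6M 3C; the east ledge: 0M 1C)
3. 3 cannibals → the east ledge.  (the west ledge: 6M 0C; the east ledge: 0M 4C)
4. 1 cannibal ← the west ledge.  (the west ledge: 6M 1C; the east ledge: 0M 3C)
5. 3 missionaries → the east ledge.  (the west ledge: 3M 1C; the east ledge: 3M 3C)
6. 1 cannibal ← the west ledge.  (the west ledge: 3M 2C; the east ledge: 3M 2C)
7. 1 missionary and 2 cannibals → the east ledge.  (the west ledge: 2M 0C; the east ledge: 4M 4C)
8. 1 cannibal ← the west ledge.  (the west ledge: 2M 1C; the east ledge: 4M 3C)
9. 2 missionaries and 1 cannibal → the east ledge.  (the west ledge: 0M 0C; the east ledge: 6M 4C)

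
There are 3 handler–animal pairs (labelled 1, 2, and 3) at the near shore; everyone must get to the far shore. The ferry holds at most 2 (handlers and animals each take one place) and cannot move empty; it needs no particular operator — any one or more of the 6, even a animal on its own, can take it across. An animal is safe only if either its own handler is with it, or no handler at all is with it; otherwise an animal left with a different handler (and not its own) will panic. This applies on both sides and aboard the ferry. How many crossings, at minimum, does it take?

11

Counting alone: each trip to the far shore takes at most 2 across and each return brings at least 1 back, so after t trips out (and t−1 returns) at most 2t − (t−1) of the 6 are across; that first reaches 6 at t = 5, so at least 9 crossings are needed.
The safety rule pushes this higher. Following every safe sequence of crossings, the most of the 6 that can be at the far shore as the ferry arrives there on crossing 9 is 5 — never all 6.
So no plan with fewer than 11 crossings exists, and this one achieves 11:
1. animal 1 and handler 1 cross → the far shore.
2. handler 1 crosses ← the near shore.
3. animal 2 and animal 3 cross → the far shore.
4. animal 1 crosses ← the near shore.
5. handler 2 and handler 3 cross → the far shore.
6. animal 2 and handler 2 cross ← the near shore.
7. handler 1 and handler 2 cross → the far shore.
8. animal 3 crosses ← the near shore.
9. animal 1 and animal 2 cross → the far shore.
10. handler 3 crosses ← the near shore.
11. animal 3 and handler 3 cross → the far shore.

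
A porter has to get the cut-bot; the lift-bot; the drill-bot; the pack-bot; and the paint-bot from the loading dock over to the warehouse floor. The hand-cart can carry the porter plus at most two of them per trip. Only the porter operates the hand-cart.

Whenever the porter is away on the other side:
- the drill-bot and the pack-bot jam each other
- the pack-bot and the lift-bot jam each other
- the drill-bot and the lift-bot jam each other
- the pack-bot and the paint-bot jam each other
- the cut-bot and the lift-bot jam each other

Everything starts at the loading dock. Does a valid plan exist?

1. Porter goes to the warehouse floor with the lift-bot and the pack-bot.
2. Porter goes back to the loading dock with the lift-bot.
3. Porter goes to the warehouse floor with the cut-bot and the lift-bot.
4. Porter goes back to the loading dock with the lift-bot.
5. Porter goes to the warehouse floor with the drill-bot and the paint-bot.
6. Porter goes back to the loading dock with the pack-bot.
7. Porter goes to the warehouse floor with the lift-bot and the pack-bot.

Yes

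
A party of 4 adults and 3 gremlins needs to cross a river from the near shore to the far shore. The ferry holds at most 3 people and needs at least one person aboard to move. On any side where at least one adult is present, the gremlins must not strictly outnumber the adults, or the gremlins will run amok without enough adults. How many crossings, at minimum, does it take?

5

Counting alone: each trip to the far shore takes at most 3 across and each return brings at least 1 back, so after t trips out (and t−1 returns) at most 3t − (t−1) of the 7 are across; that first reaches 7 at t = 3, so at least 5 crossings are needed.
The plan below uses exactly 5 crossings, so it is optimal:
1. 3 gremlins → the far shore.  (the near shore: 4A 0G; the far shore: 0A 3G)
2. 1 gremlin ← the near shore.  (the near shore: 4A 1G; the far shore: 0A 2G)
3. 3 adults → the far shore.  (the near shore: 1A 1G; the far shore: 3A 2G)
4. 1 adult ← the near shore.  (the near shore: 2A 1G; the far shore: 2A 2G)
5. 2 adults and 1 gremlin → the far shore.  (the near shore: 0A 0G; the far shore: 4A 3G)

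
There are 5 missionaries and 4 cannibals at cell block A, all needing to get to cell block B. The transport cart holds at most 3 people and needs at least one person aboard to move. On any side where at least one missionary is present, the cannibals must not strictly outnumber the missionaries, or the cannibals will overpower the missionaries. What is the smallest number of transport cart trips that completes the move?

Counting alone: each trip to cell block B takes at most 3 across and each return brings at least 1 back, so after t trips out (and t−1 returns) at most 3t − (t−1) of the 9 are across; that first reaches 9 at t = 4, so at least 7 crossings are needed.
The plan below uses exactly 7 crossings, so it is optimal:
1. 3 cannibals → cell block B.  (cell block A: 5M 1C; cell block B: 0M 3C)
2. 1 cannibal ← cell block A.  (cell block A: 5M 2C; cell block B: 0M 2C)
3. 3 missionaries → cell block B.  (cell block A: 2M 2C; cell block B: 3M 2C)
4. 1 missionary ← cell block A.  (cell block A: 3M 2C; cell block B: 2M 2C)
5. 2 missionaries and 1 cannibal → cell block B.  (cell block A: 1M 1C; cell block B: 4M 3C)
6. 1 missionary ← cell block A.  (cell block A: 2M 1C; cell block B: 3M 3C)
7. 2 missionaries and 1 cannibal → cell block B.  (cell block A: 0M 0C; cell block B: 5M 4C)

7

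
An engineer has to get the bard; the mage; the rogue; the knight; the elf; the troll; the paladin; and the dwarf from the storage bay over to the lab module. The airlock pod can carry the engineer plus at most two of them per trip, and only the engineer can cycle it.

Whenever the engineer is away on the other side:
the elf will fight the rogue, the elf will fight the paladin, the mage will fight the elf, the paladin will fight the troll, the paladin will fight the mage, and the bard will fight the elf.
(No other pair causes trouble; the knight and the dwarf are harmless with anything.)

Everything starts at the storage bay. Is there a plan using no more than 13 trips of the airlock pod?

Yes — this plan uses 13 crossings (≤ 13):
1. Engineer goes to the lab module with the elf and the paladin.  [the storage bay: the bard, the dwarf, the knight, the mage, the rogue, the troll | the lab module: the elf, the paladin]
2. Engineer goes back to the storage bay with the elf.  [the storage bay: the bard, the dwarf, the elf, the knight, the mage, the rogue, the troll | the lab module: the paladin]
3. Engineer goes to the lab module with the bard and the elf.  [the storage bay: the dwarf, the knight, the mage, the rogue, the troll | the lab module: the bard, the elf, the paladin]
4. Engineer goes back to the storage bay with the elf.  [the storage bay: the dwarf, the elf, the knight, the mage, the rogue, the troll | the lab module: the bard, the paladin]
5. Engineer goes to the lab module with the mage and the rogue.  [the storage bay: the dwarf, the elf, the knight, the troll | the lab module: the bard, the mage, the paladin, the rogue]
6. Engineer goes back to the storage bay with the mage.  [the storage bay: the dwarf, the elf, the knight, the mage, the troll | the lab module: the bard, the paladin, the rogue]
7. Engineer goes to the lab module with the knight and the mage.  [the storage bay: the dwarf, the elf, the troll | the lab module: the bard, the knight, the mage, the paladin, the rogue]
8. Engineer goes back to the storage bay with the mage.  [the storage bay: the dwarf, the elf, the mage, the troll | the lab module: the bard, the knight, the paladin, the rogue]
9. Engineer goes to the lab module with the mage and the troll.  [the storage bay: the dwarf, the elf | the lab module: the bard, the knight, the mage, the paladin, the rogue, the troll]
10. Engineer goes back to the storage bay with the paladin.  [the storage bay: the dwarf, the elf, the paladin | the lab module: the bard, the knight, the mage, the rogue, the troll]
11. Engineer goes to the lab module with the dwarf and the elf.  [the storage bay: the paladin | the lab module: the bard, the dwarf, the elf, the knight, the mage, the rogue, the troll]
12. Engineer goes back to the storage bay with the elf.  [the storage bay: the elf, the paladin | the lab module: the bard, the dwarf, the knight, the mage, the rogue, the troll]
13. Engineer goes to the lab module with the elf and the paladin.  [the storage bay: — | the lab module: the bard, the dwarf, the elf, the knight, the mage, the paladin, the rogue, the troll]

Yes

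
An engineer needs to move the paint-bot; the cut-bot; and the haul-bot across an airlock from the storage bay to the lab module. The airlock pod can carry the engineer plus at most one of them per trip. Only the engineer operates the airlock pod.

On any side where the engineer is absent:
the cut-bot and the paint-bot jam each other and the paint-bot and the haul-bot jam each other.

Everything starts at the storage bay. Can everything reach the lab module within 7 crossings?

Yes

Yes — this plan uses 7 crossings (≤ 7):
1. Engineer goes to the lab module with the paint-bot.
2. Engineer goes back to the storage bay alone.
3. Engineer goes to the lab module with the cut-bot.
4. Engineer goes back to the storage bay with the paint-bot.
5. Engineer goes to the lab module with the haul-bot.
6. Engineer goes back to the storage bay alone.
7. Engineer goes to the lab module with the paint-bot.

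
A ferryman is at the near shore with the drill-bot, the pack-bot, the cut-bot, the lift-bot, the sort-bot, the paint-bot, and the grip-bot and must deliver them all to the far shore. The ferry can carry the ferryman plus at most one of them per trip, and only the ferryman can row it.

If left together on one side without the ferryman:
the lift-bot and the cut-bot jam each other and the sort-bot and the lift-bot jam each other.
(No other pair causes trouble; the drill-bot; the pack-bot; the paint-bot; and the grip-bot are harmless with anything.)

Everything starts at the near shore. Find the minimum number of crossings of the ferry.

Counting alone: the ferryman can take at most 1 across per trip to the far shore, so moving all 7 needs at least 7 loaded trips out, with a return between consecutive ones — at least 13 crossings.
The safety rule pushes this higher. Following every safe sequence of crossings, the most of the 7 that can be at the far shore as the ferry arrives there on crossing 13 is 6 — never all 7.
So no plan with fewer than 15 crossings exists, and this one achieves 15:
1. Ferryman goes to the far shore with the lift-bot.
2. Ferryman goes back to the near shore alone.
3. Ferryman goes to the far shore with the drill-bot.
4. Ferryman goes back to the near shore alone.
5. Ferryman goes to the far shore with the pack-bot.
6. Ferryman goes back to the near shore alone.
7. Ferryman goes to the far shore with the cut-bot.
8. Ferryman goes back to the near shore with the lift-bot.
9. Ferryman goes to the far shore with the sort-bot.
10. Ferryman goes back to the near shore alone.
11. Ferryman goes to the far shore with the paint-bot.
12. Ferryman goes back to the near shore alone.
13. Ferryman goes to the far shore with the grip-bot.
14. Ferryman goes back to the near shore alone.
15. Ferryman goes to the far shore with the lift-bot.

15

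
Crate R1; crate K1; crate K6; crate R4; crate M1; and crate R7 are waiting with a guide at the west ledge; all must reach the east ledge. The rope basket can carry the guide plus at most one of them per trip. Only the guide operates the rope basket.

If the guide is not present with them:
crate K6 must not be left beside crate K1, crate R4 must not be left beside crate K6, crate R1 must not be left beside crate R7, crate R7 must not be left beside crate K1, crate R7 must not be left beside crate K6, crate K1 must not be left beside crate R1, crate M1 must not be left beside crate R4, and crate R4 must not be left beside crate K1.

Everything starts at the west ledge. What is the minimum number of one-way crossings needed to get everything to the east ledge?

impossible

Whatever the first load, the items left behind include a forbidden pair without the guide. No opening move is safe, so no plan exists.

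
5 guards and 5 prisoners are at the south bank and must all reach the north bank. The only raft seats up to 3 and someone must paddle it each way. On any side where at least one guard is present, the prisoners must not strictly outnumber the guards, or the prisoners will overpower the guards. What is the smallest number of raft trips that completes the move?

11

Counting alone: each trip to the north bank takes at most 3 across and each return brings at least 1 back, so after t trips out (and t−1 returns) at most 3t − (t−1) of the 10 are across; that first reaches 10 at t = 5, so at least 9 crossings are needed.
The safety rule pushes this higher. Following every safe sequence of crossings, the most of the 10 that can be at the north bank as the raft arrives there on crossing 9 is 9 — never all 10.
So no plan with fewer than 11 crossings exists, and this one achieves 11:
1. 2 prisoners → the north bank.  (the south bank: 5G 3P; the north bank: 0G 2P)
2. 1 prisoner ← the south bank.  (the south bank: 5G 4P; the north bank: 0G 1P)
3. 3 prisoners → the north bank.  (the south bank: 5G 1P; the north bank: 0G 4P)
4. 1 prisoner ← the south bank.  (the south bank: 5G 2P; the north bank: 0G 3P)
5. 3 guards → the north bank.  (the south bank: 2G 2P; the north bank: 3G 3P)
6. 1 guard and 1 prisoner ← the south bank.  (the south bank: 3G 3P; the north bank: 2G 2P)
7. 3 guards → the north bank.  (the south bank: 0G 3P; the north bank: 5G 2P)
8. 1 prisoner ← the south bank.  (the south bank: 0G 4P; the north bank: 5G 1P)
9. 2 prisoners → the north bank.  (the south bank: 0G 2P; the north bank: 5G 3P)
10. 1 prisoner ← the south bank.  (the south bank: 0G 3P; the north bank: 5G 2P)
11. 3 prisoners → the north bank.  (the south bank: 0G 0P; the north bank: 5G 5P)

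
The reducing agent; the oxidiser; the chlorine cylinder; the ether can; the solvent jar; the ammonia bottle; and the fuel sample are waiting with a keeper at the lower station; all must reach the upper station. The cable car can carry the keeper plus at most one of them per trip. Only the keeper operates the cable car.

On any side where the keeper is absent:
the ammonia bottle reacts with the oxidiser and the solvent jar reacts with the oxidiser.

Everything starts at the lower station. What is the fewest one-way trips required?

15

Counting alone: the keeper can take at most 1 across per trip to the upper station, so moving all 7 needs at least 7 loaded trips out, with a return between consecutive ones — at least 13 crossings.
The safety rule pushes this higher. Following every safe sequence of crossings, the most of the 7 that can be at the upper station as the cable car arrives there on crossing 13 is 6 — never all 7.
So no plan with fewer than 15 crossings exists, and this one achieves 15:
1. Keeper goes to the upper station with the oxidiser.  [the lower station: the ammonia bottle, the chlorine cylinder, the ether can, the fuel sample, the reducing agent, the solvent jar | the upper station: the oxidiser]
2. Keeper goes back to the lower station alone.  [the lower station: the ammonia bottle, the chlorine cylinder, the ether can, the fuel sample, the reducing agent, the solvent jar | the upper station: the oxidiser]
3. Keeper goes to the upper station with the reducing agent.  [the lower station: the ammonia bottle, the chlorine cylinder, the ether can, the fuel sample, the solvent jar | the upper station: the oxidiser, the reducing agent]
4. Keeper goes back to the lower station alone.  [the lower station: the ammonia bottle, the chlorine cylinder, the ether can, the fuel sample, the solvent jar | the upper station: the oxidiser, the reducing agent]
5. Keeper goes to the upper station with the chlorine cylinder.  [the lower station: the ammonia bottle, the ether can, the fuel sample, the solvent jar | the upper station: the chlorine cylinder, the oxidiser, the reducing agent]
6. Keeper goes back to the lower station alone.  [the lower station: the ammonia bottle, the ether can, the fuel sample, the solvent jar | the upper station: the chlorine cylinder, the oxidiser, the reducing agent]
7. Keeper goes to the upper station with the ether can.  [the lower station: the ammonia bottle, the fuel sample, the solvent jar | the upper station: the chlorine cylinder, the ether can, the oxidiser, the reducing agent]
8. Keeper goes back to the lower station alone.  [the lower station: the ammonia bottle, the fuel sample, the solvent jar | the upper station: the chlorine cylinder, the ether can, the oxidiser, the reducing agent]
9. Keeper goes to the upper station with the solvent jar.  [the lower station: the ammonia bottle, the fuel sample | the upper station: the chlorine cylinder, the ether can, the oxidiser, the reducing agent, the solvent jar]
10. Keeper goes back to the lower station with the oxidiser.  [the lower station: the ammonia bottle, the fuel sample, the oxidiser | the upper station: the chlorine cylinder, the ether can, the reducing agent, the solvent jar]
11. Keeper goes to the upper station with the ammonia bottle.  [the lower station: the fuel sample, the oxidiser | the upper station: the ammonia bottle, the chlorine cylinder, the ether can, the reducing agent, the solvent jar]
12. Keeper goes back to the lower station alone.  [the lower station: the fuel sample, the oxidiser | the upper station: the ammonia bottle, the chlorine cylinder, the ether can, the reducing agent, the solvent jar]
13. Keeper goes to the upper station with the fuel sample.  [the lower station: the oxidiser | the upper station: the ammonia bottle, the chlorine cylinder, the ether can, the fuel sample, the reducing agent, the solvent jar]
14. Keeper goes back to the lower station alone.  [the lower station: the oxidiser | the upper station: the ammonia bottle, the chlorine cylinder, the ether can, the fuel sample, the reducing agent, the solvent jar]
15. Keeper goes to the upper station with the oxidiser.  [the lower station: — | the upper station: the ammonia bottle, the chlorine cylinder, the ether can, the fuel sample, the oxidiser, the reducing agent, the solvent jar]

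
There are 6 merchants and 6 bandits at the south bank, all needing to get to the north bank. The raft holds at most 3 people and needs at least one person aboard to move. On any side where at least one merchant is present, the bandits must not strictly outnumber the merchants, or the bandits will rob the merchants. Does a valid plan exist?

No

Following every safe sequence of crossings from the start, the most of the 12 that can be at the north bank as the raft arrives there on crossings 1, 3, 5 is 3, 5, 6 respectively; the best ever achieved is 6 of 12.
From crossing 7 on, no configuration arises that was not already reachable earlier: only 17 distinct safe configurations (who is on which side, and where the raft is) can ever be reached, none of them has everyone across, and every continuation just revisits them. They are: 0 merchants + 0 bandits across (raft back at the start); 0 merchants + 1 bandit across (raft there); 0 merchants + 1 bandit across (raft back at the start); 0 merchants + 2 bandits across (raft there); 0 merchants + 2 bandits across (raft back at the start); 0 merchants + 3 bandits across (raft there); 0 merchants + 3 bandits across (raft back at the start); 0 merchants + 4 bandits across (raft there); 0 merchants + 4 bandits across (raft back at the start); 0 merchants + 5 bandits across (raft there); 0 merchants + 5 bandits across (raft back at the start); 0 merchants + 6 bandits across (raft there); 1 merchant + 1 bandit across (raft there); 1 merchant + 1 bandit across (raft back at the start); 2 merchants + 2 bandits across (raft there); 2 merchants + 2 bandits across (raft back at the start); 3 merchants + 3 bandits across (raft there). So no valid plan exists.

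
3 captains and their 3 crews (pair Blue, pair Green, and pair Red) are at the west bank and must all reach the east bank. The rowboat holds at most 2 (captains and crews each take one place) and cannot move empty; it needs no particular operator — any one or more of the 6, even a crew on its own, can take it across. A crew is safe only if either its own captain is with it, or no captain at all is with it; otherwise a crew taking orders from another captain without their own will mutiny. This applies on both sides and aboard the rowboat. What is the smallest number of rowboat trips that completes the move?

Counting alone: each trip to the east bank takes at most 2 across and each return brings at least 1 back, so after t trips out (and t−1 returns) at most 2t − (t−1) of the 6 are across; that first reaches 6 at t = 5, so at least 9 crossings are needed.
The safety rule pushes this higher. Following every safe sequence of crossings, the most of the 6 that can be at the east bank as the rowboat arrives there on crossing 9 is 5 — never all 6.
So no plan with fewer than 11 crossings exists, and this one achieves 11:
1. captain Blue and crew Blue cross → the east bank.
2. captain Blue crosses ← the west bank.
3. crew Green and crew Red cross → the east bank.
4. crew Blue crosses ← the west bank.
5. captain Green and captain Red cross → the east bank.
6. captain Green and crew Green cross ← the west bank.
7. captain Blue and captain Green cross → the east bank.
8. crew Red crosses ← the west bank.
9. crew Blue and crew Green cross → the east bank.
10. captain Red crosses ← the west bank.
11. captain Red and crew Red cross → the east bank.

11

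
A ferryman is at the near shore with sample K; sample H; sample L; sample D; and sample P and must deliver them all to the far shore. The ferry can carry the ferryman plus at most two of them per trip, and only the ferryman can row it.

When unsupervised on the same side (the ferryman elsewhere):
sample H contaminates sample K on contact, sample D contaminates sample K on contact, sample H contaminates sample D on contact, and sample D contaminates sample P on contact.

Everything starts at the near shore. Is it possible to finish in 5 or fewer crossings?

No

Counting alone: the ferryman can take at most 2 across per trip to the far shore, so moving all 5 needs at least 3 loaded trips out, with a return between consecutive ones — at least 5 crossings.
The safety rule pushes this higher. Following every safe sequence of crossings, the most of the 5 that can be at the far shore as the ferry arrives there on crossing 5 is 4 — never all 5.
So the move cannot be finished within 5 crossings. (The shortest complete plan takes 7:)
1. Ferryman goes to the far shore with sample D and sample K.  [the near shore: sample H, sample L, sample P | the far shore: sample D, sample K]
2. Ferryman goes back to the near shore with sample K.  [the near shore: sample H, sample K, sample L, sample P | the far shore: sample D]
3. Ferryman goes to the far shore with sample K and sample L.  [the near shore: sample H, sample P | the far shore: sample D, sample K, sample L]
4. Ferryman goes back to the near shore with sample K.  [the near shore: sample H, sample K, sample P | the far shore: sample D, sample L]
5. Ferryman goes to the far shore with sample K and sample P.  [the near shore: sample H | the far shore: sample D, sample K, sample L, sample P]
6. Ferryman goes back to the near shore with sample D.  [the near shore: sample D, sample H | the far shore: sample K, sample L, sample P]
7. Ferryman goes to the far shore with sample D and sample H.  [the near shore: — | the far shore: sample D, sample H, sample K, sample L, sample P]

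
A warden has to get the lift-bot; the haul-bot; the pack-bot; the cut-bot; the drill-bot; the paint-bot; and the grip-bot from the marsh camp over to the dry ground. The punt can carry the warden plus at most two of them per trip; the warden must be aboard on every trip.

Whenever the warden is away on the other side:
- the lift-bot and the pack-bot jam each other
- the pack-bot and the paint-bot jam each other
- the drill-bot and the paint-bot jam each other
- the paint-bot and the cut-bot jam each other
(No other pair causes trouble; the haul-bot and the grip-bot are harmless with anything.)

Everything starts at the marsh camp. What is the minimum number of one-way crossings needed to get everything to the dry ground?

Counting alone: the warden can take at most 2 across per trip to the dry ground, so moving all 7 needs at least 4 loaded trips out, with a return between consecutive ones — at least 7 crossings.
The plan below uses exactly 7 crossings, so it is optimal:
1. Warden goes to the dry ground with the lift-bot and the paint-bot.  [the marsh camp: the cut-bot, the drill-bot, the grip-bot, the haul-bot, the pack-bot | the dry ground: the lift-bot, the paint-bot]
2. Warden goes back to the marsh camp alone.  [the marsh camp: the cut-bot, the drill-bot, the grip-bot, the haul-bot, the pack-bot | the dry ground: the lift-bot, the paint-bot]
3. Warden goes to the dry ground with the grip-bot and the haul-bot.  [the marsh camp: the cut-bot, the drill-bot, the pack-bot | the dry ground: the grip-bot, the haul-bot, the lift-bot, the paint-bot]
4. Warden goes back to the marsh camp alone.  [the marsh camp: the cut-bot, the drill-bot, the pack-bot | the dry ground: the grip-bot, the haul-bot, the lift-bot, the paint-bot]
5. Warden goes to the dry ground with the cut-bot and the drill-bot.  [the marsh camp: the pack-bot | the dry ground: the cut-bot, the drill-bot, the grip-bot, the haul-bot, the lift-bot, the paint-bot]
6. Warden goes back to the marsh camp with the paint-bot.  [the marsh camp: the pack-bot, the paint-bot | the dry ground: the cut-bot, the drill-bot, the grip-bot, the haul-bot, the lift-bot]
7. Warden goes to the dry ground with the pack-bot and the paint-bot.  [the marsh camp: — | the dry ground: the cut-bot, the drill-bot, the grip-bot, the haul-bot, the lift-bot, the pack-bot, the paint-bot]

7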